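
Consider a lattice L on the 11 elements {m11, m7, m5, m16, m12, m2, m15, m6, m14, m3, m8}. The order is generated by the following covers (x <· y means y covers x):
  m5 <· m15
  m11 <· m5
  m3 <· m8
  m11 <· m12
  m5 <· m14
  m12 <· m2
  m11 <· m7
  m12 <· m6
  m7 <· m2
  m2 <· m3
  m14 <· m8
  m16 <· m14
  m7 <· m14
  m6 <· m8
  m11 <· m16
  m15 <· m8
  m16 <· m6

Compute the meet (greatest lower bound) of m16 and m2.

Common lower bounds of {m16, m2}: m11.
The greatest among these is m11.

m11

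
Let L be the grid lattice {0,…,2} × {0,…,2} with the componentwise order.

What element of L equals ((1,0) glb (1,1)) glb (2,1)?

(1,0)

(1,0) ∧ (1,1) = (1,0)
(1,0) ∧ (2,1) = (1,0)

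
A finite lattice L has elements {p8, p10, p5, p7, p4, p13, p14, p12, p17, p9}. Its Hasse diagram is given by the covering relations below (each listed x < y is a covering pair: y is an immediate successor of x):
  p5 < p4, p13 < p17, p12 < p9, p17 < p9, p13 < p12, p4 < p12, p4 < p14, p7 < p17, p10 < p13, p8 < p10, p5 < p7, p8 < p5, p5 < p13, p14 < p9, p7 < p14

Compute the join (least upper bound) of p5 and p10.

p13

Common upper bounds of {p5, p10}: p12, p13, p17, p9.
The least among these is p13.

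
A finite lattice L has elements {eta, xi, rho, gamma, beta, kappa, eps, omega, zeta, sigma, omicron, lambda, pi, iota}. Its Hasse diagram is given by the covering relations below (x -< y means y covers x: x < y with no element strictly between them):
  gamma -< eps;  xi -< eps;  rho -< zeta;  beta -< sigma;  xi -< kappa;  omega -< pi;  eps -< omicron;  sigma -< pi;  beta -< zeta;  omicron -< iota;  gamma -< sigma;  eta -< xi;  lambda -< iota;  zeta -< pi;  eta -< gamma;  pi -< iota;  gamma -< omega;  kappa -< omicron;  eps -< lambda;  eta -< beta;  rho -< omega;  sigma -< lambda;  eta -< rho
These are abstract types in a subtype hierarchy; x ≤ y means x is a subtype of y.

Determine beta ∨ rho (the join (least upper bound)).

Common upper bounds of {beta, rho}: iota, pi, zeta.
The least among these is zeta.

zeta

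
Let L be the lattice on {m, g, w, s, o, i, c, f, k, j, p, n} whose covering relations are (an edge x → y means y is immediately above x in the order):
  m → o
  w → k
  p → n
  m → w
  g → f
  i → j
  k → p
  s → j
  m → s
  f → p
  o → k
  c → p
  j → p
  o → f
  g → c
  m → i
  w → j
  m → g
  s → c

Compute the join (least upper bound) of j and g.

p

Common upper bounds of {j, g}: n, p.
The least among these is p.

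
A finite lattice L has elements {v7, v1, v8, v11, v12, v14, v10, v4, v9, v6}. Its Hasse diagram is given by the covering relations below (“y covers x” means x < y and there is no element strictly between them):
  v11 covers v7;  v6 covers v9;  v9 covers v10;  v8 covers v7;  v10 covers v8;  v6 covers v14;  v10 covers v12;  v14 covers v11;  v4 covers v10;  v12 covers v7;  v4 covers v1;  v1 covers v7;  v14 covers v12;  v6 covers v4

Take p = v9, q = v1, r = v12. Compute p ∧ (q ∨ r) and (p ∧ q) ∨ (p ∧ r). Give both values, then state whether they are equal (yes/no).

v10; v12; no

q ∨ r = v4, so p ∧ (q ∨ r) = v9 ∧ v4 = v10.
p ∧ q = v7 and p ∧ r = v12, so (p ∧ q) ∨ (p ∧ r) = v7 ∨ v12 = v12.
Equal: no.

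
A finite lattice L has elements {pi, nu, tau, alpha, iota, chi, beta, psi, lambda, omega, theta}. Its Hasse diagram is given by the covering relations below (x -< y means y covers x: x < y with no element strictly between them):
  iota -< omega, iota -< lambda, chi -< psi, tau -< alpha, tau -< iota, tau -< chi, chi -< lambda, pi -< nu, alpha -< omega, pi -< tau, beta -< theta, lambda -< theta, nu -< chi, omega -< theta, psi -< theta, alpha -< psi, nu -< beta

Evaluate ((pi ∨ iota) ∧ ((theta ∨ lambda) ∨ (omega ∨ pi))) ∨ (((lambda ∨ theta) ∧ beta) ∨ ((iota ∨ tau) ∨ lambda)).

theta

pi ∨ iota = iota
theta ∨ lambda = theta
omega ∨ pi = omega
theta ∨ omega = theta
iota ∧ theta = iota
lambda ∨ theta = theta
theta ∧ beta = beta
iota ∨ tau = iota
iota ∨ lambda = lambda
beta ∨ lambda = theta
iota ∨ theta = theta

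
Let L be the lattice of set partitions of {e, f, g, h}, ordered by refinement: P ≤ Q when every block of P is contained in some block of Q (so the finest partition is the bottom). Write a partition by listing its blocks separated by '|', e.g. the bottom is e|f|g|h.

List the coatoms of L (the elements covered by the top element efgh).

The coatoms are exactly the elements covered by efgh: efg|h, efh|g, ef|gh, egh|f, eg|fh, eh|fg, e|fgh.

efg|h, efh|g, ef|gh, egh|f, eg|fh, eh|fg, e|fgh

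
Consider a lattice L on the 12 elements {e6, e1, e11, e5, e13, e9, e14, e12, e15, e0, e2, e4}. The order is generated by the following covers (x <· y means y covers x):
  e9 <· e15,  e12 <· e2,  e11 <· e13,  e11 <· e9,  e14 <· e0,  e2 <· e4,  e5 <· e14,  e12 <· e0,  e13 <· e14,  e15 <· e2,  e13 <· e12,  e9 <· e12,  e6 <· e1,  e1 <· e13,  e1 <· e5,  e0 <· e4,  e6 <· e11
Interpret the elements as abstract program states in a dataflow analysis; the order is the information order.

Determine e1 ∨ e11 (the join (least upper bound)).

Common upper bounds of {e1, e11}: e0, e12, e13, e14, e2, e4.
The least among these is e13.

e13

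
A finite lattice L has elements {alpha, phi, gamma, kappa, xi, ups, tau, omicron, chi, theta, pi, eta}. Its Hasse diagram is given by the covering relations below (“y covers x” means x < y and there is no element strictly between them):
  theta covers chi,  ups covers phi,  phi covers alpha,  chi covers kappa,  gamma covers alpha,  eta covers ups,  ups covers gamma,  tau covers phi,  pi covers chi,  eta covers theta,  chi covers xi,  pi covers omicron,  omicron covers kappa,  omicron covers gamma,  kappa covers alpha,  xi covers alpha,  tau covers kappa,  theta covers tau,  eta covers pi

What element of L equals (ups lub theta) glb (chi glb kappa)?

kappa

ups ∨ theta = eta
chi ∧ kappa = kappa
eta ∧ kappa = kappa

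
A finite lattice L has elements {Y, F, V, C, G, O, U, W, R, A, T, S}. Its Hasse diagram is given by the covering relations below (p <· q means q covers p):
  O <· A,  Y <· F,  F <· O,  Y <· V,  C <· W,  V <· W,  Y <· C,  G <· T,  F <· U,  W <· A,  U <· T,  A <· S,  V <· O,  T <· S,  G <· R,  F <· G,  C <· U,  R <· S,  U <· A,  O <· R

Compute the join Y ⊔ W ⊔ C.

W

Common upper bounds of {Y, W, C}: A, S, W.
The least among these is W.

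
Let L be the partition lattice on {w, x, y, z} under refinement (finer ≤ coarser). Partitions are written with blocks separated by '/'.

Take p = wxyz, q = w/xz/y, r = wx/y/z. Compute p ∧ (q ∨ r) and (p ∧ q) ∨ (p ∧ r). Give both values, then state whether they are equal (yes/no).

wxz/y; wxz/y; yes

q ∨ r = wxz/y, so p ∧ (q ∨ r) = wxyz ∧ wxz/y = wxz/y.
p ∧ q = w/xz/y and p ∧ r = wx/y/z, so (p ∧ q) ∨ (p ∧ r) = w/xz/y ∨ wx/y/z = wxz/y.
Equal: yes.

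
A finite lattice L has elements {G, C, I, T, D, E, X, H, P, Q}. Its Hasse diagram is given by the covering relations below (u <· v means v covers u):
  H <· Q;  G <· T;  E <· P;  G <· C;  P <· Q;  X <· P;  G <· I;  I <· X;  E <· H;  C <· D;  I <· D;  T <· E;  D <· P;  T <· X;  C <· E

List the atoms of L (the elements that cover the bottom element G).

The atoms are exactly the elements that cover G: C, I, T.

C, I, T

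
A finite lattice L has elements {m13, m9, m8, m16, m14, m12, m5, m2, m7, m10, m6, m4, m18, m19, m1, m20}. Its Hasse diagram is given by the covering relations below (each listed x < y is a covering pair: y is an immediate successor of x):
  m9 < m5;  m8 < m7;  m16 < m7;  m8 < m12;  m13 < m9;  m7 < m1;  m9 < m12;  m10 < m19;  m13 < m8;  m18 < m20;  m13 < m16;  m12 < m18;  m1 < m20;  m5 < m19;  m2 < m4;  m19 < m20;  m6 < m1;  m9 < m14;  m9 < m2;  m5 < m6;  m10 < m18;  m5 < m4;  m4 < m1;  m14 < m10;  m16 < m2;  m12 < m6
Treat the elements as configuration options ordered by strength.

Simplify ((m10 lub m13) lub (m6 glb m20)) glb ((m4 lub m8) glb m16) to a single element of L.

m16

m10 ∨ m13 = m10
m6 ∧ m20 = m6
m10 ∨ m6 = m20
m4 ∨ m8 = m1
m1 ∧ m16 = m16
m20 ∧ m16 = m16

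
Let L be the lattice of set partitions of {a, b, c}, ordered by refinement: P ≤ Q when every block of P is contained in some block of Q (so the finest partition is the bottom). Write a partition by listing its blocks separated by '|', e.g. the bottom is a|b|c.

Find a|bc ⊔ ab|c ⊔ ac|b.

abc

The join of a|bc, ab|c, ac|b merges any blocks that overlap across the partitions, giving abc.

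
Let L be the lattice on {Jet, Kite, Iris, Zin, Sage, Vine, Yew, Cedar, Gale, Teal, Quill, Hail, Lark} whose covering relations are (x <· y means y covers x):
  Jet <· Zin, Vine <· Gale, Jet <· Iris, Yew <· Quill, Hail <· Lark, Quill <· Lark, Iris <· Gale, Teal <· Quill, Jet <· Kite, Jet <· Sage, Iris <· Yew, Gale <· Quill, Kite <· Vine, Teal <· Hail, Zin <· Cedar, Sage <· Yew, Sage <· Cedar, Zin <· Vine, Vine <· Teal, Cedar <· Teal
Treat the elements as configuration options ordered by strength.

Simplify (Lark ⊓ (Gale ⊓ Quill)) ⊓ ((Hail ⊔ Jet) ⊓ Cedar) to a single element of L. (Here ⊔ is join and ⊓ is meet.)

Gale ∧ Quill = Gale
Lark ∧ Gale = Gale
Hail ∨ Jet = Hail
Hail ∧ Cedar = Cedar
Gale ∧ Cedar = Zin

Zin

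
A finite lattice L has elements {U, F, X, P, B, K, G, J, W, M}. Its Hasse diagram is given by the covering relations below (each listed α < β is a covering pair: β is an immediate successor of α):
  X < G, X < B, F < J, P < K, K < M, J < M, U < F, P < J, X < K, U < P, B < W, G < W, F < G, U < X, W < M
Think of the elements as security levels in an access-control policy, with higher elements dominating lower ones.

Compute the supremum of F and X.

Common upper bounds of {F, X}: G, M, W.
The least among these is G.

G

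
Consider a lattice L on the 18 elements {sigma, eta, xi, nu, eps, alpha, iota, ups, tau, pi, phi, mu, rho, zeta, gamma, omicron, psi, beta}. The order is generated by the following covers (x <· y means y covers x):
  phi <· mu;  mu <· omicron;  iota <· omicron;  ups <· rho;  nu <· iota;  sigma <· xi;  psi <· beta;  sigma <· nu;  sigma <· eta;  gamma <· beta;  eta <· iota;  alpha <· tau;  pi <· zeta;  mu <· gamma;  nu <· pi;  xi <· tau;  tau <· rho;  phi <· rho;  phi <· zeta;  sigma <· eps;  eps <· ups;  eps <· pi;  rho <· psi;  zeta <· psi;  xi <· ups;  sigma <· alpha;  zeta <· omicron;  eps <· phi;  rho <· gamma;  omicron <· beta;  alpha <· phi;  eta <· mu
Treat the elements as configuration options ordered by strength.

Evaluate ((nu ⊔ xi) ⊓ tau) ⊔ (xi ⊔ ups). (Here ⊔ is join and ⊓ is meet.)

rho

nu ∨ xi = psi
psi ∧ tau = tau
xi ∨ ups = ups
tau ∨ ups = rho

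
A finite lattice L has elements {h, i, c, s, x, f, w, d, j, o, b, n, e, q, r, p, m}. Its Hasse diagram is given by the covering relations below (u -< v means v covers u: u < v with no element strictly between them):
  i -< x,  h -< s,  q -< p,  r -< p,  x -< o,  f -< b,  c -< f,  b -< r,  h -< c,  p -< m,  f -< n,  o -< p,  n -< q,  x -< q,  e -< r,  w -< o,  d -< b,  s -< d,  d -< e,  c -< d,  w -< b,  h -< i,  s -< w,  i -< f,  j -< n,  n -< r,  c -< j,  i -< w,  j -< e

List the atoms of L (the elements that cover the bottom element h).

The atoms are exactly the elements that cover h: c, i, s.

c, i, s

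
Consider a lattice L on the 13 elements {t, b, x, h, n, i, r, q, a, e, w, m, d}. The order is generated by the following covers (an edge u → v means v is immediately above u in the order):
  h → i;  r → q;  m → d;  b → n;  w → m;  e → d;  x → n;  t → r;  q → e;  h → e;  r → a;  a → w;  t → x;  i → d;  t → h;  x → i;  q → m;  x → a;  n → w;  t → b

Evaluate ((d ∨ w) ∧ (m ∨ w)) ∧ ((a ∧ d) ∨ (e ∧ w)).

a

d ∨ w = d
m ∨ w = m
d ∧ m = m
a ∧ d = a
e ∧ w = r
a ∨ r = a
m ∧ a = a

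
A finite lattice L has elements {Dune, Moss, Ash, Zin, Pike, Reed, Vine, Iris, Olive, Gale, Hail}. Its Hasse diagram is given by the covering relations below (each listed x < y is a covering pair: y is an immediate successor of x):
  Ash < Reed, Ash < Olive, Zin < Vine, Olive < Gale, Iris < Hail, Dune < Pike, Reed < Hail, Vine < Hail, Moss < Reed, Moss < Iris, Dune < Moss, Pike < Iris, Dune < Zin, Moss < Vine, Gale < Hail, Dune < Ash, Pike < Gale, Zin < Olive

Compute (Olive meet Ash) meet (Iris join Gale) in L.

Ash

Olive ∧ Ash = Ash
Iris ∨ Gale = Hail
Ash ∧ Hail = Ash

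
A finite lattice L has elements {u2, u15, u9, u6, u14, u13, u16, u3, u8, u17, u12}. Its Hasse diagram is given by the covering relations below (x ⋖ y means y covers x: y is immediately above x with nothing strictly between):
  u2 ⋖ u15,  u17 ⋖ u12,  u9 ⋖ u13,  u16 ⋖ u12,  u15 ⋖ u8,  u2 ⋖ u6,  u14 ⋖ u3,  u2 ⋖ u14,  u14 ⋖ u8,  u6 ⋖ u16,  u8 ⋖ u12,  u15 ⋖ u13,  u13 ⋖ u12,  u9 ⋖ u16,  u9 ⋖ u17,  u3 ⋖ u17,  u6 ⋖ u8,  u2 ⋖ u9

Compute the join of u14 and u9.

u17

Common upper bounds of {u14, u9}: u12, u17.
The least among these is u17.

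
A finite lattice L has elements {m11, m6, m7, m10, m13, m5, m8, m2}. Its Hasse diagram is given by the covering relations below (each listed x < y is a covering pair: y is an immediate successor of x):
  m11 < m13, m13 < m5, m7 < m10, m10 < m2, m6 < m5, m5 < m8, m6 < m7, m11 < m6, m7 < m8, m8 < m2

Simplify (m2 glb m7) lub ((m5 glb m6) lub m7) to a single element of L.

m7

m2 ∧ m7 = m7
m5 ∧ m6 = m6
m6 ∨ m7 = m7
m7 ∨ m7 = m7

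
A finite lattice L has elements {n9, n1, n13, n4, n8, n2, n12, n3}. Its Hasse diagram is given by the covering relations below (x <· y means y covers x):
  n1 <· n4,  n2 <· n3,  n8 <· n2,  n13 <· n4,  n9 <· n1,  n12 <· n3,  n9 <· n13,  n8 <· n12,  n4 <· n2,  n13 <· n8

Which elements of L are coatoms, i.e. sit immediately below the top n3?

n12, n2

The coatoms are exactly the elements covered by n3: n12, n2.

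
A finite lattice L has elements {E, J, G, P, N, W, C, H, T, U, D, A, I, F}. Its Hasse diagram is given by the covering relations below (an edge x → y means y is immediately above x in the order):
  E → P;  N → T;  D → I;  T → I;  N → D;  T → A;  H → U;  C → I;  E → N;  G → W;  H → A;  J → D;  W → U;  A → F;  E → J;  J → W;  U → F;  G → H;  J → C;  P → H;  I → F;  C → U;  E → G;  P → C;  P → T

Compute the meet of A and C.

Common lower bounds of {A, C}: E, P.
The greatest among these is P.

P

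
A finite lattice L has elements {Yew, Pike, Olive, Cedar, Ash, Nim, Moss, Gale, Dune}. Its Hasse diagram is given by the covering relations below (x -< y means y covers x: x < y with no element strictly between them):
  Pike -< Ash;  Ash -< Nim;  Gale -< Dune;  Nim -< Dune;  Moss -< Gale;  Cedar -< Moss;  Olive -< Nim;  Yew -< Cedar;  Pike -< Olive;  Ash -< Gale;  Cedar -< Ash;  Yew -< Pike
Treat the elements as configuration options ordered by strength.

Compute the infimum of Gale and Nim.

Ash

Common lower bounds of {Gale, Nim}: Ash, Cedar, Pike, Yew.
The greatest among these is Ash.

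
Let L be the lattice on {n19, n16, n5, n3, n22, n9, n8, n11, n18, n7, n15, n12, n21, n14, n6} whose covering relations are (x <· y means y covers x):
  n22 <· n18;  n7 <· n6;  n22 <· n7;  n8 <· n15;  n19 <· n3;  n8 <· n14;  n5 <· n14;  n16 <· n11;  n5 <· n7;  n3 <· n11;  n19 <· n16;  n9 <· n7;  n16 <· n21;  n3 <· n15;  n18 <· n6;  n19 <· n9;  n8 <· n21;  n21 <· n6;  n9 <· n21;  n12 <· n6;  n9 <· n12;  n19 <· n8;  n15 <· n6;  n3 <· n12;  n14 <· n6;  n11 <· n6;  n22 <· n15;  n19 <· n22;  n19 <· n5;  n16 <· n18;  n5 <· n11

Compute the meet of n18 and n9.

Common lower bounds of {n18, n9}: n19.
The greatest among these is n19.

n19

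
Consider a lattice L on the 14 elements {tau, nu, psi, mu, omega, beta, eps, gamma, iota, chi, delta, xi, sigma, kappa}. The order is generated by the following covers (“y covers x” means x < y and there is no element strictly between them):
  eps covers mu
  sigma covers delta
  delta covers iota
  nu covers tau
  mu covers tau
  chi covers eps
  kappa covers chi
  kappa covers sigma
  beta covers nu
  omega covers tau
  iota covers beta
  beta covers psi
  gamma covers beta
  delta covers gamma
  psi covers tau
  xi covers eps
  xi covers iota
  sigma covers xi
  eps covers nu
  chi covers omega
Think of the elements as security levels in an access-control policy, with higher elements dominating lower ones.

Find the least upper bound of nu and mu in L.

Common upper bounds of {nu, mu}: chi, eps, kappa, sigma, xi.
The least among these is eps.

eps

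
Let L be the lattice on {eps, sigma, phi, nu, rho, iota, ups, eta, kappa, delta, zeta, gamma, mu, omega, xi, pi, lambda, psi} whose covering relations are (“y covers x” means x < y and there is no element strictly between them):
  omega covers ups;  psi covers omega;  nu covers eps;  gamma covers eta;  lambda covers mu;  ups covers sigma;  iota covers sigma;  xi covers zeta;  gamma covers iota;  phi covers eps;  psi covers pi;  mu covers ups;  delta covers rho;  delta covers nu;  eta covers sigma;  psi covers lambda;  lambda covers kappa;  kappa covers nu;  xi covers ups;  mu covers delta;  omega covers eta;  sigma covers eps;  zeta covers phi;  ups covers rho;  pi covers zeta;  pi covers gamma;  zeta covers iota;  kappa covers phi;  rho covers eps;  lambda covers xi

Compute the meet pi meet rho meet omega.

eps

Common lower bounds of {pi, rho, omega}: eps.
The greatest among these is eps.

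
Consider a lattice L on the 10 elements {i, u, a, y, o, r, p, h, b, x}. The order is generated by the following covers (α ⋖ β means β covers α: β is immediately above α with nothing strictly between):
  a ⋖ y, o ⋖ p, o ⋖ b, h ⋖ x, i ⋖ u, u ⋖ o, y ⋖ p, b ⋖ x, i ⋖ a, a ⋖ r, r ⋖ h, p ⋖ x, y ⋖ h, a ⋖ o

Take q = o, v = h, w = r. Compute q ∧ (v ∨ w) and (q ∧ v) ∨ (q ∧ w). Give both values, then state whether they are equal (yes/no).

v ∨ w = h, so q ∧ (v ∨ w) = o ∧ h = a.
q ∧ v = a and q ∧ w = a, so (q ∧ v) ∨ (q ∧ w) = a ∨ a = a.
Equal: yes.

a; a; yes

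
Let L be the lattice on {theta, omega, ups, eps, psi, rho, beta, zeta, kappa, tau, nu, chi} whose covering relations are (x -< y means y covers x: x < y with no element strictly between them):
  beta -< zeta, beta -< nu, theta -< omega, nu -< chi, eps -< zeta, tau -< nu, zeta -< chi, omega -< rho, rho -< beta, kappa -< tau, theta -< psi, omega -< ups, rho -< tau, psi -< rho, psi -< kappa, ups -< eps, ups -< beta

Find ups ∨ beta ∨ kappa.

Common upper bounds of {ups, beta, kappa}: chi, nu.
The least among these is nu.

nu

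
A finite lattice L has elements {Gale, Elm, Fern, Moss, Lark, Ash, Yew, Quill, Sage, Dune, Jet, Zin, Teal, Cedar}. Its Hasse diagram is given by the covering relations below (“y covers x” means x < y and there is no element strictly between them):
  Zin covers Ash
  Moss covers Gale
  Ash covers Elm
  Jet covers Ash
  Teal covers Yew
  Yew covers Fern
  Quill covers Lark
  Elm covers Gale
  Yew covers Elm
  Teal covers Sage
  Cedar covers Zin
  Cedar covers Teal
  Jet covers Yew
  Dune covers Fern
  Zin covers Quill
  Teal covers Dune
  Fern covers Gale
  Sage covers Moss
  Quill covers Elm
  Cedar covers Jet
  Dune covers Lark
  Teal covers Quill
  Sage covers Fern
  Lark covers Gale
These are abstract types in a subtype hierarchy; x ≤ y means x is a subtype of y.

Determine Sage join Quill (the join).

Common upper bounds of {Sage, Quill}: Cedar, Teal.
The least among these is Teal.

Teal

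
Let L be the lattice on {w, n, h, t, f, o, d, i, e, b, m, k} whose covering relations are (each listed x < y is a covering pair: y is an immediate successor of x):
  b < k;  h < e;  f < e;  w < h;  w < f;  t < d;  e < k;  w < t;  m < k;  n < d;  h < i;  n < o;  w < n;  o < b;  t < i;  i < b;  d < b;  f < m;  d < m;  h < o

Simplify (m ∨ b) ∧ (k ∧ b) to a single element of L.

m ∨ b = k
k ∧ b = b
k ∧ b = b

b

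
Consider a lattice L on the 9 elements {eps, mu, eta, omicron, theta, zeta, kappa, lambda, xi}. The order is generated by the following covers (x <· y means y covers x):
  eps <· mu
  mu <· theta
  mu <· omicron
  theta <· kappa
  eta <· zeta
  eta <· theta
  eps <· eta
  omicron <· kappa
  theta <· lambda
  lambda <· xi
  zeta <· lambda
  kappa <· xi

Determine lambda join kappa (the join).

xi

Common upper bounds of {lambda, kappa}: xi.
The least among these is xi.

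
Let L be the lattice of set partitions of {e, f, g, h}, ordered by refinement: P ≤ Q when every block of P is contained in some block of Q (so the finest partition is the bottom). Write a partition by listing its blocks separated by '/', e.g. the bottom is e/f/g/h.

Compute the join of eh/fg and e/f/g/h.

The join of eh/fg and e/f/g/h merges any blocks that overlap across the partitions, giving eh/fg.

eh/fg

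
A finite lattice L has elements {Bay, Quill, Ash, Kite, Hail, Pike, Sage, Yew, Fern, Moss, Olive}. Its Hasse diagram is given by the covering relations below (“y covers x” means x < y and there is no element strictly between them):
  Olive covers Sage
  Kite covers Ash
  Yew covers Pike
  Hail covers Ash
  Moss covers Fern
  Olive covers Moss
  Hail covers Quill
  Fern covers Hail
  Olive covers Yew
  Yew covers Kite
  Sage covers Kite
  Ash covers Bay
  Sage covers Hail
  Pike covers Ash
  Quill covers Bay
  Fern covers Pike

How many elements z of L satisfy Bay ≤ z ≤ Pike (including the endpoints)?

The interval [Bay, Pike] = {Ash, Bay, Pike}, which has 3 elements.

3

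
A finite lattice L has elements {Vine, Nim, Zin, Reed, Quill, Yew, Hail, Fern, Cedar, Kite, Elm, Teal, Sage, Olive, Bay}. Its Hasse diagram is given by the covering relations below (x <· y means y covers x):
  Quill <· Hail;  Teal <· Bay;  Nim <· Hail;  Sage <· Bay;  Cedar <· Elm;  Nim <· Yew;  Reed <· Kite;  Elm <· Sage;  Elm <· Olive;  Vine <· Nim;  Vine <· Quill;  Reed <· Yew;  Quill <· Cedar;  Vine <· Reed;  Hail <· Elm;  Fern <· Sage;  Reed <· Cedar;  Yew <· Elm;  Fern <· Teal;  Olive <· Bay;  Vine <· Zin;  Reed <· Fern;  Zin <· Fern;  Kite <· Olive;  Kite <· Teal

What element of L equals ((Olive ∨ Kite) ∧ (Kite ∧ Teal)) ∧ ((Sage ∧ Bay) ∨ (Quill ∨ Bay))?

Kite

Olive ∨ Kite = Olive
Kite ∧ Teal = Kite
Olive ∧ Kite = Kite
Sage ∧ Bay = Sage
Quill ∨ Bay = Bay
Sage ∨ Bay = Bay
Kite ∧ Bay = Kite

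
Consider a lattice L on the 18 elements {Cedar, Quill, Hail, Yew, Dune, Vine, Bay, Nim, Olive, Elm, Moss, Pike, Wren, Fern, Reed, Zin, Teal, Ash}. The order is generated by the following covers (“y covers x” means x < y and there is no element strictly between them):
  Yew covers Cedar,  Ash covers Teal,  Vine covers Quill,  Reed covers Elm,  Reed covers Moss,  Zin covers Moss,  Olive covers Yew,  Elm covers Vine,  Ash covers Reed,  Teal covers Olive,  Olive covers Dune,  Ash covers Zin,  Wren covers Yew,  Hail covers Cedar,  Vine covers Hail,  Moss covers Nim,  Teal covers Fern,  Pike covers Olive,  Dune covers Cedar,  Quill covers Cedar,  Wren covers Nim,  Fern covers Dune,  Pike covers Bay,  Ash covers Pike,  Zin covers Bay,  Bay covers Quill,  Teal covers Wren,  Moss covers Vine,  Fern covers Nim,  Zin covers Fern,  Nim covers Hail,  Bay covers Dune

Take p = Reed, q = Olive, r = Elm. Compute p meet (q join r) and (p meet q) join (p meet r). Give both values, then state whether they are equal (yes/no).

Reed; Elm; no

q join r = Ash, so p meet (q join r) = Reed meet Ash = Reed.
p meet q = Cedar and p meet r = Elm, so (p meet q) join (p meet r) = Cedar join Elm = Elm.
Equal: no.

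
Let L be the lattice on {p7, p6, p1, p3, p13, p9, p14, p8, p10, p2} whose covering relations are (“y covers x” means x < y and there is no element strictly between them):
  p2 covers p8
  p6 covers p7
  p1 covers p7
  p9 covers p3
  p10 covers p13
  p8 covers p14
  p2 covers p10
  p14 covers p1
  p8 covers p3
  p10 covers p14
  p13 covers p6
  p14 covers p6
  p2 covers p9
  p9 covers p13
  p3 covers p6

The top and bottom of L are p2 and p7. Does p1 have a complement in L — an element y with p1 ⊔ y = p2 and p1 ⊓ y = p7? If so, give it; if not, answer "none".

p9

Need y with p1 ∨ y = p2 and p1 ∧ y = p7.
Checking each element gives: p9.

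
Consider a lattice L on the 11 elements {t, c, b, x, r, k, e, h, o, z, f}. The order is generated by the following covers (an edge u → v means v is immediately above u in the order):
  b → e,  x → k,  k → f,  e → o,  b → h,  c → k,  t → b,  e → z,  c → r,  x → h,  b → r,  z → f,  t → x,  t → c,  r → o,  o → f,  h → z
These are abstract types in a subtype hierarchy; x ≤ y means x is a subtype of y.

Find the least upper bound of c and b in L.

Common upper bounds of {c, b}: f, o, r.
The least among these is r.

r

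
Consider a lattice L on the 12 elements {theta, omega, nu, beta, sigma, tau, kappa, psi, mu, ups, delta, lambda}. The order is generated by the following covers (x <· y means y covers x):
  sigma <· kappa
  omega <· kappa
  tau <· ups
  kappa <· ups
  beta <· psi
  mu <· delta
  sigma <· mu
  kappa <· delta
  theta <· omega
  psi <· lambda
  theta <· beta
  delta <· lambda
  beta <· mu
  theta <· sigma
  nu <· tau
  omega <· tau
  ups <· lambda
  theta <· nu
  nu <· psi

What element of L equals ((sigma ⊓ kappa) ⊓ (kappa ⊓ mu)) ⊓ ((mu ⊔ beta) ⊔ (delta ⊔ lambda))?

sigma

sigma ∧ kappa = sigma
kappa ∧ mu = sigma
sigma ∧ sigma = sigma
mu ∨ beta = mu
delta ∨ lambda = lambda
mu ∨ lambda = lambda
sigma ∧ lambda = sigma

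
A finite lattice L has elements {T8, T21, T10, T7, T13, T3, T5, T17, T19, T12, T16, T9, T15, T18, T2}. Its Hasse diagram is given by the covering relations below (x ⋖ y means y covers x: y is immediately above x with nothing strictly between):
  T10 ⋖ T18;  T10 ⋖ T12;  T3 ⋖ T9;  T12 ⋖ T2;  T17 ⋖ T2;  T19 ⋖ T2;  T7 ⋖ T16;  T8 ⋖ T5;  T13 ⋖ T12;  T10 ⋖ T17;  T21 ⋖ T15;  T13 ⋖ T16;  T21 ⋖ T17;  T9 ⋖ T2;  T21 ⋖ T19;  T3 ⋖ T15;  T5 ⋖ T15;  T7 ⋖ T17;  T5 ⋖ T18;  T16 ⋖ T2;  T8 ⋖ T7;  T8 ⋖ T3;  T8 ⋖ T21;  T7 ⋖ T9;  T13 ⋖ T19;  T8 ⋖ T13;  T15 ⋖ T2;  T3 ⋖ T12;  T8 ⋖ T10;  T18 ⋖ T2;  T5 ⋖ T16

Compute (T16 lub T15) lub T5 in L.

T2

T16 ∨ T15 = T2
T2 ∨ T5 = T2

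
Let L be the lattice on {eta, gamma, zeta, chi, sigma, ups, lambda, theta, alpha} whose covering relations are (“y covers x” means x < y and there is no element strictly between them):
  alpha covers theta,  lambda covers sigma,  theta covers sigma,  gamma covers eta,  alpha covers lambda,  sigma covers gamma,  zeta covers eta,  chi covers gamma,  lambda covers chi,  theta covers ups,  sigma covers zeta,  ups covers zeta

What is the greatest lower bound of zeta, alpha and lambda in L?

zeta

Common lower bounds of {zeta, alpha, lambda}: eta, zeta.
The greatest among these is zeta.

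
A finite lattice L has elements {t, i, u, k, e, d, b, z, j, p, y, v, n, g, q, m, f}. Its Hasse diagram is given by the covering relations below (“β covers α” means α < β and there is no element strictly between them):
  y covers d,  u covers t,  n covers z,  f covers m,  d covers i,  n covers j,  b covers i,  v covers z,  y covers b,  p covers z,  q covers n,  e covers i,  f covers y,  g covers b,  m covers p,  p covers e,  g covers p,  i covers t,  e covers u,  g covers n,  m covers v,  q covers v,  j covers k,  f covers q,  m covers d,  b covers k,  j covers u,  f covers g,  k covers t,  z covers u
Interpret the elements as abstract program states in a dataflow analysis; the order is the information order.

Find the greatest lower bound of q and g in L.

Common lower bounds of {q, g}: j, k, n, t, u, z.
The greatest among these is n.

n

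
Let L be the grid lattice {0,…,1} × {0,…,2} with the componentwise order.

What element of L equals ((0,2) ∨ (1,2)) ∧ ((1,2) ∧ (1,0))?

(1,0)

(0,2) ∨ (1,2) = (1,2)
(1,2) ∧ (1,0) = (1,0)
(1,2) ∧ (1,0) = (1,0)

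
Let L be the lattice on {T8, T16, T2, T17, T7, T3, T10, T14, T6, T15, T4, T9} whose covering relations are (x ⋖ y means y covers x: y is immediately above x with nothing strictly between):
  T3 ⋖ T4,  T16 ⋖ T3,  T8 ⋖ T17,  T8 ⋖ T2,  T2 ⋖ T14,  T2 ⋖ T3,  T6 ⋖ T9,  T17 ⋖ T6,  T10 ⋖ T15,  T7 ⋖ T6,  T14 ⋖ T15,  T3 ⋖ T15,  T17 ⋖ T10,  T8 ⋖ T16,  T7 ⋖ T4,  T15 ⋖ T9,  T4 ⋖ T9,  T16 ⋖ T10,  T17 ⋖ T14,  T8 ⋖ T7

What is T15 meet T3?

T3

Common lower bounds of {T15, T3}: T16, T2, T3, T8.
The greatest among these is T3.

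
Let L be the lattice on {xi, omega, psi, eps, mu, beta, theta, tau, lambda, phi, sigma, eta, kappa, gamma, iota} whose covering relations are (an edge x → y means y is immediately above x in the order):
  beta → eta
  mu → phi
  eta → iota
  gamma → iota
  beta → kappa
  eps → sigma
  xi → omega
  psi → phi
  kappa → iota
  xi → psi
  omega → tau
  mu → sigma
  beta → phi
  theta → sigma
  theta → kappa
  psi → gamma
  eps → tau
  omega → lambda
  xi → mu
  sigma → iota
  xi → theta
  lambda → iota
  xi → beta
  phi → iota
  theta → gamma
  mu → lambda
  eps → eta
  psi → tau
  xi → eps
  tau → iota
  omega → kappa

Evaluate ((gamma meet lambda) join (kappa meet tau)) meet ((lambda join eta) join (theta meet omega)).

omega

gamma ∧ lambda = xi
kappa ∧ tau = omega
xi ∨ omega = omega
lambda ∨ eta = iota
theta ∧ omega = xi
iota ∨ xi = iota
omega ∧ iota = omega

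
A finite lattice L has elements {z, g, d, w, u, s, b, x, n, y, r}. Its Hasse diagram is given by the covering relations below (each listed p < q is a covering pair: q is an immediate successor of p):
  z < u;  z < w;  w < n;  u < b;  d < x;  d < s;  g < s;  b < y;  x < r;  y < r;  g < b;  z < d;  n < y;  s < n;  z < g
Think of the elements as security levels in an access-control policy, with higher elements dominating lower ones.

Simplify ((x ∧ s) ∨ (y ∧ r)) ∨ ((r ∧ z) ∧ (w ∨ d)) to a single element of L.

y

x ∧ s = d
y ∧ r = y
d ∨ y = y
r ∧ z = z
w ∨ d = n
z ∧ n = z
y ∨ z = y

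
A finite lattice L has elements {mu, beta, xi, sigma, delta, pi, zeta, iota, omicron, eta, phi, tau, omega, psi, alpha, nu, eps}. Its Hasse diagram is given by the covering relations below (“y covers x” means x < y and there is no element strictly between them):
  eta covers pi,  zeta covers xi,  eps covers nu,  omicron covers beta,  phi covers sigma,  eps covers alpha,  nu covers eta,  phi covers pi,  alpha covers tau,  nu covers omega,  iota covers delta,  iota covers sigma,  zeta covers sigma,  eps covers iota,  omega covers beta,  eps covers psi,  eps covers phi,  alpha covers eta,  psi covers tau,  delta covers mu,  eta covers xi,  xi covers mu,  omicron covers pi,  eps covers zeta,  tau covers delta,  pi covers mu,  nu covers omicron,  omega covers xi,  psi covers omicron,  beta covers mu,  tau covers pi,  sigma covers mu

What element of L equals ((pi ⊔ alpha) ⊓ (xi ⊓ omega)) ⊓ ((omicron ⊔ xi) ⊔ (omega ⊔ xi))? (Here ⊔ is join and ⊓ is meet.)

xi

pi ∨ alpha = alpha
xi ∧ omega = xi
alpha ∧ xi = xi
omicron ∨ xi = nu
omega ∨ xi = omega
nu ∨ omega = nu
xi ∧ nu = xi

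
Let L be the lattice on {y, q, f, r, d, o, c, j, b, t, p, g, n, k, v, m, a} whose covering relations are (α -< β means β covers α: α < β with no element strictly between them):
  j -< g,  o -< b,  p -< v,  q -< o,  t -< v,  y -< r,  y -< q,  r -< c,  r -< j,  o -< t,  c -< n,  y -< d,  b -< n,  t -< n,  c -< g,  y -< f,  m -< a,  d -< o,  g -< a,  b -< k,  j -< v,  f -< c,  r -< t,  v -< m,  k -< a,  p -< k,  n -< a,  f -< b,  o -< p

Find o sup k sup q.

k

Common upper bounds of {o, k, q}: a, k.
The least among these is k.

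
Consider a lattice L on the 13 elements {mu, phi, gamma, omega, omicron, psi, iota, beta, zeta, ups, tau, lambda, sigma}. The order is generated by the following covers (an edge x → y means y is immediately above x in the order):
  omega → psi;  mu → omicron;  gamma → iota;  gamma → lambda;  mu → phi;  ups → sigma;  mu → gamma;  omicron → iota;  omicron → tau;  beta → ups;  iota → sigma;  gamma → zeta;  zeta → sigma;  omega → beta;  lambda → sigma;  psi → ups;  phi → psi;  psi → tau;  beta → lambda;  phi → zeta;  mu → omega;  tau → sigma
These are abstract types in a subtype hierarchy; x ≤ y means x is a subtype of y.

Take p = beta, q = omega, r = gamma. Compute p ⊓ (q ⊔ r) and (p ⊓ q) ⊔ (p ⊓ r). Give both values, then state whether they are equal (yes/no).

q ⊔ r = lambda, so p ⊓ (q ⊔ r) = beta ⊓ lambda = beta.
p ⊓ q = omega and p ⊓ r = mu, so (p ⊓ q) ⊔ (p ⊓ r) = omega ⊔ mu = omega.
Equal: no.

beta; omega; no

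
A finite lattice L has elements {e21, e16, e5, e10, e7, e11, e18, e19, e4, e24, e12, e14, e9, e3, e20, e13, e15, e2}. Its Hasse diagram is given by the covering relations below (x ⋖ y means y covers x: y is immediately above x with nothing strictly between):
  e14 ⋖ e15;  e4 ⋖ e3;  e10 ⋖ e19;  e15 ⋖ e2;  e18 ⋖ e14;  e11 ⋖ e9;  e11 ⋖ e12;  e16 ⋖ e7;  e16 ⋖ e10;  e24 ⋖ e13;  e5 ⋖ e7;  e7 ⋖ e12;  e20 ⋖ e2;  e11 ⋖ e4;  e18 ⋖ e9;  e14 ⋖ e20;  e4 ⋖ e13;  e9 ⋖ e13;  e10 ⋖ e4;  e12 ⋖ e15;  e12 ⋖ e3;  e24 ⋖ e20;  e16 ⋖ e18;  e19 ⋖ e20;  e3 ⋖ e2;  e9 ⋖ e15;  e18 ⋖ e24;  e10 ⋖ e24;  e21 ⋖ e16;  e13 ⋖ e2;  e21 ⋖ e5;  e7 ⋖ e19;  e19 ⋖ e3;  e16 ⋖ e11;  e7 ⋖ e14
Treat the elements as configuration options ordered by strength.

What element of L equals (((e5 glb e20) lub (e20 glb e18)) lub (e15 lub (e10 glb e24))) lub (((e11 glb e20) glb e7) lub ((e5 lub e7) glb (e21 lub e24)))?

e2

e5 ∧ e20 = e5
e20 ∧ e18 = e18
e5 ∨ e18 = e14
e10 ∧ e24 = e10
e15 ∨ e10 = e2
e14 ∨ e2 = e2
e11 ∧ e20 = e16
e16 ∧ e7 = e16
e5 ∨ e7 = e7
e21 ∨ e24 = e24
e7 ∧ e24 = e16
e16 ∨ e16 = e16
e2 ∨ e16 = e2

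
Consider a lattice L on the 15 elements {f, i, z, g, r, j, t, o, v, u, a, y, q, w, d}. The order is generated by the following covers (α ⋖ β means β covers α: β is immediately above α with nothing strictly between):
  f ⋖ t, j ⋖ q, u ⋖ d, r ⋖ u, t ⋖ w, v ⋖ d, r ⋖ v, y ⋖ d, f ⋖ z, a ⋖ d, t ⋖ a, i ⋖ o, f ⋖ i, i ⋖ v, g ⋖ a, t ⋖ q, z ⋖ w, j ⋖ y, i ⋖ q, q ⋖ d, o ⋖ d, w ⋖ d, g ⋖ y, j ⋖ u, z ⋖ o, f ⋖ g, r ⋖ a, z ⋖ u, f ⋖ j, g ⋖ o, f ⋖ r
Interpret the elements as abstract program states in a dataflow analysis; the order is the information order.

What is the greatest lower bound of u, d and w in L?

Common lower bounds of {u, d, w}: f, z.
The greatest among these is z.

z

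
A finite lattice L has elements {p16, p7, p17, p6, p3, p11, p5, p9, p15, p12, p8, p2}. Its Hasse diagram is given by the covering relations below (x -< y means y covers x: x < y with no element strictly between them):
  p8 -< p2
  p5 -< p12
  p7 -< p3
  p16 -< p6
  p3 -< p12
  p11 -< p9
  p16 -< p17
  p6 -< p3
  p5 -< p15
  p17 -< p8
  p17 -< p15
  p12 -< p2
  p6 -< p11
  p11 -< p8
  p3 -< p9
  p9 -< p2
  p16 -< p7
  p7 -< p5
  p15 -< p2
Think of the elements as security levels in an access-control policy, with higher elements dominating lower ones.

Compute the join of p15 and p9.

p2

Common upper bounds of {p15, p9}: p2.
The least among these is p2.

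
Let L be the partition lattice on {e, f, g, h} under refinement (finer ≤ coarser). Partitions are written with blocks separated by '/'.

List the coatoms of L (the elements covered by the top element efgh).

e/fgh, ef/gh, efg/h, efh/g, eg/fh, egh/f, eh/fg

The coatoms are exactly the elements covered by efgh: e/fgh, ef/gh, efg/h, efh/g, eg/fh, egh/f, eh/fg.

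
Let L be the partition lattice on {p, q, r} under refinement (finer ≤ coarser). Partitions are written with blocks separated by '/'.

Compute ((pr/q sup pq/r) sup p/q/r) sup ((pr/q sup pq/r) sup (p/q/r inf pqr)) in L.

pr/q ∨ pq/r = pqr
pqr ∨ p/q/r = pqr
pr/q ∨ pq/r = pqr
p/q/r ∧ pqr = p/q/r
pqr ∨ p/q/r = pqr
pqr ∨ pqr = pqr

pqr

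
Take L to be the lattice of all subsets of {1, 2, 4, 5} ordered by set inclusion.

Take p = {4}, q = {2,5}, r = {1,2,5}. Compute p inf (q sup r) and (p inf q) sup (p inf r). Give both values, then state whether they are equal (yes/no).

q sup r = {1,2,5}, so p inf (q sup r) = {4} inf {1,2,5} = ∅.
p inf q = ∅ and p inf r = ∅, so (p inf q) sup (p inf r) = ∅ sup ∅ = ∅.
Equal: yes.

∅; ∅; yes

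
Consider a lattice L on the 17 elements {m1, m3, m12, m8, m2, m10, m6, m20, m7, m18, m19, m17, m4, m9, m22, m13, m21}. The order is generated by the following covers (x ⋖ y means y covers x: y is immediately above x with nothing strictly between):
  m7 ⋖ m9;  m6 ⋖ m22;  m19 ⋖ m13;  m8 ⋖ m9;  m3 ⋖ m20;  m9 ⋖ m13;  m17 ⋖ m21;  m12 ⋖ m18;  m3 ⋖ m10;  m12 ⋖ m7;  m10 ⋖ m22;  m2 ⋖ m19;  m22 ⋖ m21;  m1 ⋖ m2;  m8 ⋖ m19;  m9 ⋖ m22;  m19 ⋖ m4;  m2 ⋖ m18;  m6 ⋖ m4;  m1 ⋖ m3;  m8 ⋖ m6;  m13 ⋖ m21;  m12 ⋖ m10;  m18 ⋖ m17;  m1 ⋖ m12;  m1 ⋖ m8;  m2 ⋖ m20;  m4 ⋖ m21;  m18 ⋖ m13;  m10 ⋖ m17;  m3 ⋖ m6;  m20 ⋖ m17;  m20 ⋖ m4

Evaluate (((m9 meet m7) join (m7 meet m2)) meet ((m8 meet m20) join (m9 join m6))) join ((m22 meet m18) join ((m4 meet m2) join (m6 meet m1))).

m13

m9 ∧ m7 = m7
m7 ∧ m2 = m1
m7 ∨ m1 = m7
m8 ∧ m20 = m1
m9 ∨ m6 = m22
m1 ∨ m22 = m22
m7 ∧ m22 = m7
m22 ∧ m18 = m12
m4 ∧ m2 = m2
m6 ∧ m1 = m1
m2 ∨ m1 = m2
m12 ∨ m2 = m18
m7 ∨ m18 = m13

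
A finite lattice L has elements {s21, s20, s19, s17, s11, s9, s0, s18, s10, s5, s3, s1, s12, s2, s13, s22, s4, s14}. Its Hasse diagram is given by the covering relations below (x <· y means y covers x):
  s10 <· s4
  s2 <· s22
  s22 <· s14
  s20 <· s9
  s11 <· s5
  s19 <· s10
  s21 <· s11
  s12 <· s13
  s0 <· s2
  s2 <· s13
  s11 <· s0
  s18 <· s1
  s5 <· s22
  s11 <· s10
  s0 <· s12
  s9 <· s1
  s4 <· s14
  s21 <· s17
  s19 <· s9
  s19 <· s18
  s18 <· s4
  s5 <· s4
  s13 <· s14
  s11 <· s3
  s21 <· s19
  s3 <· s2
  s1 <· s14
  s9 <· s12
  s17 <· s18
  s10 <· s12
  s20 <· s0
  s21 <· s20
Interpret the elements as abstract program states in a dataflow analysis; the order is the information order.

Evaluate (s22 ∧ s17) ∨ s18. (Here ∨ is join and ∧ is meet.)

s18

s22 ∧ s17 = s21
s21 ∨ s18 = s18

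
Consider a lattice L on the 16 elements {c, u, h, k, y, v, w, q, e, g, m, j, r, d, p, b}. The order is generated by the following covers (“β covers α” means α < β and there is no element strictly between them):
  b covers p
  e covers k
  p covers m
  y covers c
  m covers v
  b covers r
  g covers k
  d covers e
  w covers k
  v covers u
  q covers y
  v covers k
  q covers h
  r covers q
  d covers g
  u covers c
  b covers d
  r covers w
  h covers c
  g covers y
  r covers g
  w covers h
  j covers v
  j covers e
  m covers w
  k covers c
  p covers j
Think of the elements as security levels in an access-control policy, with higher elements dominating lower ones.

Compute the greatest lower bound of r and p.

w

Common lower bounds of {r, p}: c, h, k, w.
The greatest among these is w.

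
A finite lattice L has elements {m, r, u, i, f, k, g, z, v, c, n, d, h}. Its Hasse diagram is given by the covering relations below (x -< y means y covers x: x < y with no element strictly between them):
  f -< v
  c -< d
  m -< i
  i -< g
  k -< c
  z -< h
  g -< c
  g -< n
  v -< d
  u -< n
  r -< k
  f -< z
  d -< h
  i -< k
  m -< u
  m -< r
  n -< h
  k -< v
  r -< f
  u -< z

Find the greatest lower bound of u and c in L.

m

Common lower bounds of {u, c}: m.
The greatest among these is m.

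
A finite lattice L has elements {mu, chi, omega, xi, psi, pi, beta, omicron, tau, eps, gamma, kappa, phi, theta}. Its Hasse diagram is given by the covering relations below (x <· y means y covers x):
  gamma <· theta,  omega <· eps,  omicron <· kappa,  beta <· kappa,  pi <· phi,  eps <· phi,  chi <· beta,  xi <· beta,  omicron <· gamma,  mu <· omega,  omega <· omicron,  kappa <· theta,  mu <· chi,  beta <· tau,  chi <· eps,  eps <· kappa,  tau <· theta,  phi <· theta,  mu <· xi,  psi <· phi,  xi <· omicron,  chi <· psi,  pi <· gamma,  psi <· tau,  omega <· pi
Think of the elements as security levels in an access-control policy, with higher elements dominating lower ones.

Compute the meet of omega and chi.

mu

Common lower bounds of {omega, chi}: mu.
The greatest among these is mu.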